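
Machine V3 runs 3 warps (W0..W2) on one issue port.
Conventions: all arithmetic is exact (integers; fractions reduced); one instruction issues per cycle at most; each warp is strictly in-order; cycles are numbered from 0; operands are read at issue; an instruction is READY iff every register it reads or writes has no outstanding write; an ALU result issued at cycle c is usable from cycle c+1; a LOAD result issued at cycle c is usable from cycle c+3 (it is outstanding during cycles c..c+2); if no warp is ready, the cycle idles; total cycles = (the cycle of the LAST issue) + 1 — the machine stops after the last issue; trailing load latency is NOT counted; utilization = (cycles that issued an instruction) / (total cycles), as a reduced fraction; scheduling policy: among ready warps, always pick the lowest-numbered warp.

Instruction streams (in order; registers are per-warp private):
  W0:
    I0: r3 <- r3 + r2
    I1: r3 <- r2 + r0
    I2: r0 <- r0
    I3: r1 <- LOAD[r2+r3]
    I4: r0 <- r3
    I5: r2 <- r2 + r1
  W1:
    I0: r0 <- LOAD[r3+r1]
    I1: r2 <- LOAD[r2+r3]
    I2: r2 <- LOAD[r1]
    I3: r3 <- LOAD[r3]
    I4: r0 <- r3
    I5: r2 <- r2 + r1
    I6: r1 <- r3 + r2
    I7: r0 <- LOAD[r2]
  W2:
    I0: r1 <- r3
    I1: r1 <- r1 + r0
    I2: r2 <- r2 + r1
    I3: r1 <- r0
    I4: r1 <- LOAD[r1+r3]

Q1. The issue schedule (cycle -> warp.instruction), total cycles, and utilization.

cycle 0: W0.I0
cycle 1: W0.I1
cycle 2: W0.I2
cycle 3: W0.I3
cycle 4: W0.I4
cycle 5: W1.I0
cycle 6: W0.I5
cycle 7: W1.I1
cycle 8: W2.I0
cycle 9: W2.I1
cycle 10: W1.I2
cycle 11: W1.I3
cycle 12: W2.I2
cycle 13: W2.I3
cycle 14: W1.I4
cycle 15: W1.I5
cycle 16: W1.I6
cycle 17: W1.I7
cycle 18: W2.I4

Answer: 19 cycles, utilization 1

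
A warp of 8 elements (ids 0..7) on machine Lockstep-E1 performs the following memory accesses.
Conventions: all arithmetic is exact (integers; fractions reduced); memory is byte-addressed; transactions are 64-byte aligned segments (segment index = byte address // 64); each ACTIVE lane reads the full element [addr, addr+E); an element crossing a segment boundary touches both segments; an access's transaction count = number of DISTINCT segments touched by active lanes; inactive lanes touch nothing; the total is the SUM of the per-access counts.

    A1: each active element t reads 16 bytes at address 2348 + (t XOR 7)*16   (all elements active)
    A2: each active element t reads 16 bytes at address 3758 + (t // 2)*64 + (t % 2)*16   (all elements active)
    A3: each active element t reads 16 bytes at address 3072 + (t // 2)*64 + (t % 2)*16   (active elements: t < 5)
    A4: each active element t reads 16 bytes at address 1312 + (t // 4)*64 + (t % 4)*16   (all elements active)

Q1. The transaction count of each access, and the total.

A1: 3 transactions
A2: 5 transactions
A3: 3 transactions
A4: 3 transactions

Answer: 3,5,3,3; total 14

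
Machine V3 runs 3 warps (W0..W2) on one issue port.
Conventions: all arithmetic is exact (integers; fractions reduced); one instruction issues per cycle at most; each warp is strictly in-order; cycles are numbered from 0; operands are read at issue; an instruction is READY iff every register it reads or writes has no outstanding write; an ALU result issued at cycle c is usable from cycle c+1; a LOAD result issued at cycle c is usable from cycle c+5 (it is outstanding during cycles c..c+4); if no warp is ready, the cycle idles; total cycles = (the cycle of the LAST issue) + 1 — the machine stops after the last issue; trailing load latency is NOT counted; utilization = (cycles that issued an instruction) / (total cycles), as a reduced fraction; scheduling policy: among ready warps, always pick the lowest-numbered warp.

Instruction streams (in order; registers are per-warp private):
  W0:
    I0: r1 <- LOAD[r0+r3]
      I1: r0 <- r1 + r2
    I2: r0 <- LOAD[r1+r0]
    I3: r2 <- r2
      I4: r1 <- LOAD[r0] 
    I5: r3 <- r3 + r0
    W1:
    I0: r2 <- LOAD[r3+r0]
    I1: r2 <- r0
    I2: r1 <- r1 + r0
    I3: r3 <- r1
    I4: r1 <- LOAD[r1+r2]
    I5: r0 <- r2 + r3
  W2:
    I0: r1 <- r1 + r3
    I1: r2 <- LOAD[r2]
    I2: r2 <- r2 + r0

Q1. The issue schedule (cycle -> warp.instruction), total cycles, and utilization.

cycle 0: W0.I0
cycle 1: W1.I0
cycle 2: W2.I0
cycle 3: W2.I1
cycle 4: idle
cycle 5: W0.I1
cycle 6: W0.I2
cycle 7: W0.I3
cycle 8: W1.I1
cycle 9: W1.I2
cycle 10: W1.I3
cycle 11: W0.I4
cycle 12: W0.I5
cycle 13: W1.I4
cycle 14: W1.I5
cycle 15: W2.I2

Answer: 16 cycles, utilization 15/16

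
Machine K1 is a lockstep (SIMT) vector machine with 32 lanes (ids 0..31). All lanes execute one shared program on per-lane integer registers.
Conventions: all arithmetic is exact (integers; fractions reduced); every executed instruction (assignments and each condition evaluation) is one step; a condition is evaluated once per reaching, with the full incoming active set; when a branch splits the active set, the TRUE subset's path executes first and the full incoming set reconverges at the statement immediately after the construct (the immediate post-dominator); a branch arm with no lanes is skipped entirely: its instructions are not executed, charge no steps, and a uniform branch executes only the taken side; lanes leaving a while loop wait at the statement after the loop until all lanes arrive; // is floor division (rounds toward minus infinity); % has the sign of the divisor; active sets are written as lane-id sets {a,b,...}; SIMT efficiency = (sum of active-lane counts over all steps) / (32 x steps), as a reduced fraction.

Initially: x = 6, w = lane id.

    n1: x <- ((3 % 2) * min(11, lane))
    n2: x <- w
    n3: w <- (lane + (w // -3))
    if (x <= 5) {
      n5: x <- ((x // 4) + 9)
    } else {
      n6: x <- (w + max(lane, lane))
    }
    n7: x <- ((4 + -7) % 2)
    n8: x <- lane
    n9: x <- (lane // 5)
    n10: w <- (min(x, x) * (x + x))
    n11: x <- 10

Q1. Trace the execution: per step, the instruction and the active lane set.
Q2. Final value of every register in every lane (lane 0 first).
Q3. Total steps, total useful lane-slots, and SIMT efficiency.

step 0: x <- ((3 % 2) * min(11, lane)) {0,1,2,3,4,5,6,7,8,9,10,11,12,13,14,15,16,17,18,19,20,21,22,23,24,25,26,27,28,29,30,31}
step 1: x <- w                       {0,1,2,3,4,5,6,7,8,9,10,11,12,13,14,15,16,17,18,19,20,21,22,23,24,25,26,27,28,29,30,31}
step 2: w <- (lane + (w // -3))      {0,1,2,3,4,5,6,7,8,9,10,11,12,13,14,15,16,17,18,19,20,21,22,23,24,25,26,27,28,29,30,31}
step 3: eval (x <= 5)                {0,1,2,3,4,5,6,7,8,9,10,11,12,13,14,15,16,17,18,19,20,21,22,23,24,25,26,27,28,29,30,31}
step 4: x <- ((x // 4) + 9)          {0,1,2,3,4,5}
step 5: x <- (w + max(lane, lane))   {6,7,8,9,10,11,12,13,14,15,16,17,18,19,20,21,22,23,24,25,26,27,28,29,30,31}
step 6: x <- ((4 + -7) % 2)          {0,1,2,3,4,5,6,7,8,9,10,11,12,13,14,15,16,17,18,19,20,21,22,23,24,25,26,27,28,29,30,31}
step 7: x <- lane                    {0,1,2,3,4,5,6,7,8,9,10,11,12,13,14,15,16,17,18,19,20,21,22,23,24,25,26,27,28,29,30,31}
step 8: x <- (lane // 5)             {0,1,2,3,4,5,6,7,8,9,10,11,12,13,14,15,16,17,18,19,20,21,22,23,24,25,26,27,28,29,30,31}
step 9: w <- (min(x, x) * (x + x))   {0,1,2,3,4,5,6,7,8,9,10,11,12,13,14,15,16,17,18,19,20,21,22,23,24,25,26,27,28,29,30,31}
step 10: x <- 10                      {0,1,2,3,4,5,6,7,8,9,10,11,12,13,14,15,16,17,18,19,20,21,22,23,24,25,26,27,28,29,30,31}

Answer: 11 steps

x: 10,10,10,10,10,10,10,10,10,10,10,10,10,10,10,10,10,10,10,10,10,10,10,10,10,10,10,10,10,10,10,10
w: 0,0,0,0,0,2,2,2,2,2,8,8,8,8,8,18,18,18,18,18,32,32,32,32,32,50,50,50,50,50,72,72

steps = 11; useful = 320; efficiency = 320/352 = 10/11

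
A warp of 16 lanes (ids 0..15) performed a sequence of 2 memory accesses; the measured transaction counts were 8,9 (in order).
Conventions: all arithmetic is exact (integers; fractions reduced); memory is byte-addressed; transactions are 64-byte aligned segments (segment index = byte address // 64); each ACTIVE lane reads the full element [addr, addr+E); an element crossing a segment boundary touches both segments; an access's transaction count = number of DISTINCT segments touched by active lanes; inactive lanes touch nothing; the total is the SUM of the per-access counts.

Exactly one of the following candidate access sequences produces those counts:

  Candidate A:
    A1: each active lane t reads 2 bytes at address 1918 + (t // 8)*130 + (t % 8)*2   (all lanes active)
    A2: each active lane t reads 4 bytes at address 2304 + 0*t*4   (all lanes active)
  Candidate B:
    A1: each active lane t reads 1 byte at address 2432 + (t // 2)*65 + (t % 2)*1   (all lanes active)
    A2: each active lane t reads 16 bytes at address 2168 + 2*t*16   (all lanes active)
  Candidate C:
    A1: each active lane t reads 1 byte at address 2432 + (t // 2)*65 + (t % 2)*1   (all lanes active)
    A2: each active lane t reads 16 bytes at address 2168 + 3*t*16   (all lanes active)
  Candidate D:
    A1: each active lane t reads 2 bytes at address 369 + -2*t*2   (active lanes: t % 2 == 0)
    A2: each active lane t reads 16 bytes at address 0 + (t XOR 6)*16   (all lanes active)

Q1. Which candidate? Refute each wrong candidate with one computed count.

A: A1 gives 3 transactions, not 8
C: A2 gives 13 transactions, not 9
D: A1 gives 2 transactions, not 8
B: all counts match (8,9)

Answer: B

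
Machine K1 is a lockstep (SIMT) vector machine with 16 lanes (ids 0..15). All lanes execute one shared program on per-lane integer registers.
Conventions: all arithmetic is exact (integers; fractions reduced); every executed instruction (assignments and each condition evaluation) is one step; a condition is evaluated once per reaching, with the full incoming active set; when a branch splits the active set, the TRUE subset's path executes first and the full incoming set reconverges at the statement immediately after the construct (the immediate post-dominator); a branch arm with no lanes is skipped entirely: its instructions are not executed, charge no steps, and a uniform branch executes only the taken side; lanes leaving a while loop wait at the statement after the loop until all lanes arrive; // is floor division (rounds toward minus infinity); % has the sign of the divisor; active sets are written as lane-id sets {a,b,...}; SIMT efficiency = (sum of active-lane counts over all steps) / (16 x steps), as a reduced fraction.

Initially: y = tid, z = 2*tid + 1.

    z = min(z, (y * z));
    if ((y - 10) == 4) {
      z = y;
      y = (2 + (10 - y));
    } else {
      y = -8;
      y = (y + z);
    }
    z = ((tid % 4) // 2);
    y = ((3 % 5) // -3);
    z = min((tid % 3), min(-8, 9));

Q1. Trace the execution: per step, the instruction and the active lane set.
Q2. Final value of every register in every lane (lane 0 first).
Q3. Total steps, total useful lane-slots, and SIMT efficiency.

step 0: z <- min(z, (y * z))         {0,1,2,3,4,5,6,7,8,9,10,11,12,13,14,15}
step 1: eval ((y - 10) == 4)         {0,1,2,3,4,5,6,7,8,9,10,11,12,13,14,15}
step 2: z <- y                       {14}
step 3: y <- (2 + (10 - y))          {14}
step 4: y <- -8                      {0,1,2,3,4,5,6,7,8,9,10,11,12,13,15}
step 5: y <- (y + z)                 {0,1,2,3,4,5,6,7,8,9,10,11,12,13,15}
step 6: z <- ((tid % 4) // 2)        {0,1,2,3,4,5,6,7,8,9,10,11,12,13,14,15}
step 7: y <- ((3 % 5) // -3)         {0,1,2,3,4,5,6,7,8,9,10,11,12,13,14,15}
step 8: z <- min((tid % 3), min(-8, 9)) {0,1,2,3,4,5,6,7,8,9,10,11,12,13,14,15}

Answer: 9 steps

y: -1,-1,-1,-1,-1,-1,-1,-1,-1,-1,-1,-1,-1,-1,-1,-1
z: -8,-8,-8,-8,-8,-8,-8,-8,-8,-8,-8,-8,-8,-8,-8,-8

steps = 9; useful = 112; efficiency = 112/144 = 7/9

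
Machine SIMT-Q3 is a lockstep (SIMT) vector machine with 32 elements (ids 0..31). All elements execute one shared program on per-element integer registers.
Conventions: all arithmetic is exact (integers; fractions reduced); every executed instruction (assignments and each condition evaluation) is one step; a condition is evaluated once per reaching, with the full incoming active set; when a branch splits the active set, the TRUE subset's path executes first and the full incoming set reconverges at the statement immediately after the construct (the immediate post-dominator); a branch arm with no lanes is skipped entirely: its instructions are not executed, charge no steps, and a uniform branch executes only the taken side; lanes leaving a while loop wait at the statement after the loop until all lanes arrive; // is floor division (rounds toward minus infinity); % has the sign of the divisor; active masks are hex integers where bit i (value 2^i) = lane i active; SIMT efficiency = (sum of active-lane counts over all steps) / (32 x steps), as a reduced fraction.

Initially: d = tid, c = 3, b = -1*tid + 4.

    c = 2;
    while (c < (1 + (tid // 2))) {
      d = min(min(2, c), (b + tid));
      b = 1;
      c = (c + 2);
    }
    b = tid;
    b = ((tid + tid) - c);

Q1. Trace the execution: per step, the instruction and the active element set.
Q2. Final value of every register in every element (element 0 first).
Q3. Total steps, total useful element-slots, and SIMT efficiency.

step 0: c <- 2                       0xffffffff
step 1: eval (c < (1 + (tid // 2)))  0xffffffff
step 2: d <- min(min(2, c), (b + tid)) 0xfffffff0
step 3: b <- 1                       0xfffffff0
step 4: c <- (c + 2)                 0xfffffff0
step 5: eval (c < (1 + (tid // 2)))  0xfffffff0
step 6: d <- min(min(2, c), (b + tid)) 0xffffff00
step 7: b <- 1                       0xffffff00
step 8: c <- (c + 2)                 0xffffff00
step 9: eval (c < (1 + (tid // 2)))  0xffffff00
step 10: d <- min(min(2, c), (b + tid)) 0xfffff000
step 11: b <- 1                       0xfffff000
step 12: c <- (c + 2)                 0xfffff000
step 13: eval (c < (1 + (tid // 2)))  0xfffff000
step 14: d <- min(min(2, c), (b + tid)) 0xffff0000
step 15: b <- 1                       0xffff0000
step 16: c <- (c + 2)                 0xffff0000
step 17: eval (c < (1 + (tid // 2)))  0xffff0000
step 18: d <- min(min(2, c), (b + tid)) 0xfff00000
step 19: b <- 1                       0xfff00000
step 20: c <- (c + 2)                 0xfff00000
step 21: eval (c < (1 + (tid // 2)))  0xfff00000
step 22: d <- min(min(2, c), (b + tid)) 0xff000000
step 23: b <- 1                       0xff000000
step 24: c <- (c + 2)                 0xff000000
step 25: eval (c < (1 + (tid // 2)))  0xff000000
step 26: d <- min(min(2, c), (b + tid)) 0xf0000000
step 27: b <- 1                       0xf0000000
step 28: c <- (c + 2)                 0xf0000000
step 29: eval (c < (1 + (tid // 2)))  0xf0000000
step 30: b <- tid                     0xffffffff
step 31: b <- ((tid + tid) - c)       0xffffffff

Answer: 32 steps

d: 0,1,2,3,2,2,2,2,2,2,2,2,2,2,2,2,2,2,2,2,2,2,2,2,2,2,2,2,2,2,2,2
c: 2,2,2,2,4,4,4,4,6,6,6,6,8,8,8,8,10,10,10,10,12,12,12,12,14,14,14,14,16,16,16,16
b: -2,0,2,4,4,6,8,10,10,12,14,16,16,18,20,22,22,24,26,28,28,30,32,34,34,36,38,40,40,42,44,46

steps = 32; useful = 576; efficiency = 576/1024 = 9/16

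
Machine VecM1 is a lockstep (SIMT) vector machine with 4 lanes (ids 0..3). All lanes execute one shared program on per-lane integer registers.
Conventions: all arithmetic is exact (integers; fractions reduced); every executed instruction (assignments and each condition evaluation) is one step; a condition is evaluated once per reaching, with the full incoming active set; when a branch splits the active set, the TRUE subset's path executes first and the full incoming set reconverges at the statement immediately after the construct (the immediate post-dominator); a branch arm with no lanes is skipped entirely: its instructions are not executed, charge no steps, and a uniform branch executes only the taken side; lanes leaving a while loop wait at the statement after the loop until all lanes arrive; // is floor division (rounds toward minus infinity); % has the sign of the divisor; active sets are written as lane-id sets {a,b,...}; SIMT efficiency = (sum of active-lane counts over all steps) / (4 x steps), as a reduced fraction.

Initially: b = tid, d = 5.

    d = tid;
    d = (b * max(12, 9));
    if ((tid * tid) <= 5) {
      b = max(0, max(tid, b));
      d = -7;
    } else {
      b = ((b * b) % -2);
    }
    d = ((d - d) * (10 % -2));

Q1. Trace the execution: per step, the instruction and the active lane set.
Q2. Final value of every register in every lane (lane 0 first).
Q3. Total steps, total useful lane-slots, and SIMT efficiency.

step 0: d <- tid                     {0,1,2,3}
step 1: d <- (b * max(12, 9))        {0,1,2,3}
step 2: eval ((tid * tid) <= 5)      {0,1,2,3}
step 3: b <- max(0, max(tid, b))     {0,1,2}
step 4: d <- -7                      {0,1,2}
step 5: b <- ((b * b) % -2)          {3}
step 6: d <- ((d - d) * (10 % -2))   {0,1,2,3}

Answer: 7 steps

b: 0,1,2,-1
d: 0,0,0,0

steps = 7; useful = 23; efficiency = 23/28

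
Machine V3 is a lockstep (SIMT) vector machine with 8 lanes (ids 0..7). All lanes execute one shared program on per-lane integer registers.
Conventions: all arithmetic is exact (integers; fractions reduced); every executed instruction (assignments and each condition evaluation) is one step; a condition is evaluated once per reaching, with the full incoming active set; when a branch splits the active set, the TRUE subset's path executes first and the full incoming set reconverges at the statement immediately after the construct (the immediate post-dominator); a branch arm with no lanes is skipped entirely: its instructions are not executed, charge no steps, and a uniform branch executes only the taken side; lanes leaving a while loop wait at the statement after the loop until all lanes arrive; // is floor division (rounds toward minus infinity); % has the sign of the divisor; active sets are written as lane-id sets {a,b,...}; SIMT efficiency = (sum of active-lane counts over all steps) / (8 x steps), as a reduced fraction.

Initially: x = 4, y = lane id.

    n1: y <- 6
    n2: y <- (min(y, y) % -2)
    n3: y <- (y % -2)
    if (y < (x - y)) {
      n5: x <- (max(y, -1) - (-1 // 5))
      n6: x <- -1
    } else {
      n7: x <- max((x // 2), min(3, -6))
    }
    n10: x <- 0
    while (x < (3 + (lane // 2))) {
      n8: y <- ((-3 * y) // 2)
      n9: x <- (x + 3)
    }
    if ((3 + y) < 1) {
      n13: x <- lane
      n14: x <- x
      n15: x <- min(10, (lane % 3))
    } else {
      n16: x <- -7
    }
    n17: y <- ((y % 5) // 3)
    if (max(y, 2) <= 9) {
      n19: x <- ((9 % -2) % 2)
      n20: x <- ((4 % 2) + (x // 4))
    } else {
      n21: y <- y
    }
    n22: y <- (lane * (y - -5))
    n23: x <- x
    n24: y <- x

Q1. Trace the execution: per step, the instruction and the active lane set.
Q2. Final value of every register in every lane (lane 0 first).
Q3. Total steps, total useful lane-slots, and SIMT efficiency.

step 0: y <- 6                       {0,1,2,3,4,5,6,7}
step 1: y <- (min(y, y) % -2)        {0,1,2,3,4,5,6,7}
step 2: y <- (y % -2)                {0,1,2,3,4,5,6,7}
step 3: eval (y < (x - y))           {0,1,2,3,4,5,6,7}
step 4: x <- (max(y, -1) - (-1 // 5)) {0,1,2,3,4,5,6,7}
step 5: x <- -1                      {0,1,2,3,4,5,6,7}
step 6: x <- 0                       {0,1,2,3,4,5,6,7}
step 7: eval (x < (3 + (lane // 2))) {0,1,2,3,4,5,6,7}
step 8: y <- ((-3 * y) // 2)         {0,1,2,3,4,5,6,7}
step 9: x <- (x + 3)                 {0,1,2,3,4,5,6,7}
step 10: eval (x < (3 + (lane // 2))) {0,1,2,3,4,5,6,7}
step 11: y <- ((-3 * y) // 2)         {2,3,4,5,6,7}
step 12: x <- (x + 3)                 {2,3,4,5,6,7}
step 13: eval (x < (3 + (lane // 2))) {2,3,4,5,6,7}
step 14: eval ((3 + y) < 1)           {0,1,2,3,4,5,6,7}
step 15: x <- -7                      {0,1,2,3,4,5,6,7}
step 16: y <- ((y % 5) // 3)          {0,1,2,3,4,5,6,7}
step 17: eval (max(y, 2) <= 9)        {0,1,2,3,4,5,6,7}
step 18: x <- ((9 % -2) % 2)          {0,1,2,3,4,5,6,7}
step 19: x <- ((4 % 2) + (x // 4))    {0,1,2,3,4,5,6,7}
step 20: y <- (lane * (y - -5))       {0,1,2,3,4,5,6,7}
step 21: x <- x                       {0,1,2,3,4,5,6,7}
step 22: y <- x                       {0,1,2,3,4,5,6,7}

Answer: 23 steps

x: 0,0,0,0,0,0,0,0
y: 0,0,0,0,0,0,0,0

steps = 23; useful = 178; efficiency = 178/184 = 89/92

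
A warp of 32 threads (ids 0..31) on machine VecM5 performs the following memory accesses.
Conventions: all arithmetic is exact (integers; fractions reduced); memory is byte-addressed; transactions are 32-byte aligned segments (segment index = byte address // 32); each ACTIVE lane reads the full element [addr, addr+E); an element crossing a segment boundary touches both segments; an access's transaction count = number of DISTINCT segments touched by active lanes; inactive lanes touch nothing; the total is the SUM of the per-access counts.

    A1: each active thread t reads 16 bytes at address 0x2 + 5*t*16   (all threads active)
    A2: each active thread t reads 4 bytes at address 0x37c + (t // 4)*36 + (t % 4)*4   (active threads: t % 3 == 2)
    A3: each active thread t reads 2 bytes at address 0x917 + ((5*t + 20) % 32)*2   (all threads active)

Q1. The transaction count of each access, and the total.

A1: 48 transactions
A2: 8 transactions
A3: 3 transactions

Answer: 48,8,3; total 59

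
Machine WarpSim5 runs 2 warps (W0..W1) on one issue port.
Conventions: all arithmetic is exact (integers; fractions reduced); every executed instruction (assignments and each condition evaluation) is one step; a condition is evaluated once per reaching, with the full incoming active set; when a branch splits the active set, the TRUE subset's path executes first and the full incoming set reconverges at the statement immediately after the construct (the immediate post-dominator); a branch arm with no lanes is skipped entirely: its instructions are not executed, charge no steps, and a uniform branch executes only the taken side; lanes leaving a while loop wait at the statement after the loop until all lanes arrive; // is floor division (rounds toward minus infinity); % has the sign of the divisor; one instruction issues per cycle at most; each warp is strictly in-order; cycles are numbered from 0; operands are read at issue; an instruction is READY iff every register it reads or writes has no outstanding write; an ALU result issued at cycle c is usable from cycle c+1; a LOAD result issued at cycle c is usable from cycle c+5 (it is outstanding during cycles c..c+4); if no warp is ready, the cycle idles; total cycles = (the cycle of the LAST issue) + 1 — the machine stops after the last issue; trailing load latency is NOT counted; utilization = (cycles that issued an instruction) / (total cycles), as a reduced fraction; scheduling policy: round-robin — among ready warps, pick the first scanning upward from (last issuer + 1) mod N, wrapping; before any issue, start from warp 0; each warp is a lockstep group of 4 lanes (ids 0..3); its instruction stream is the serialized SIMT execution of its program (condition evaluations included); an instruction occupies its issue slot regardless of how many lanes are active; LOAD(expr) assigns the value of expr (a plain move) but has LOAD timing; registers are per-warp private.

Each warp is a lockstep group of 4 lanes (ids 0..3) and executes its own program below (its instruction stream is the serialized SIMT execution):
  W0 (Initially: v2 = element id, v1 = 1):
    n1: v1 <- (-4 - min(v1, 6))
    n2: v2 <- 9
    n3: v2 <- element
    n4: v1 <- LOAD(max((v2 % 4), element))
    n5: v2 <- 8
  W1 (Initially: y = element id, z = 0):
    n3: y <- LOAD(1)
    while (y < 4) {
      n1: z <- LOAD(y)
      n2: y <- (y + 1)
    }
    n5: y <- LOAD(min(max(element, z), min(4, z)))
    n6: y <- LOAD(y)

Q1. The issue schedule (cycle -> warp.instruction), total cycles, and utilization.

cycle 0: W0.I0
cycle 1: W1.I0
cycle 2: W0.I1
cycle 3: W0.I2
cycle 4: W0.I3
cycle 5: W0.I4
cycle 6: W1.I1
cycle 7: W1.I2
cycle 8: W1.I3
cycle 9: W1.I4
cycle 10: idle
cycle 11: idle
cycle 12: W1.I5
cycle 13: W1.I6
cycle 14: W1.I7
cycle 15: idle
cycle 16: idle
cycle 17: W1.I8
cycle 18: W1.I9
cycle 19: W1.I10
cycle 20: idle
cycle 21: idle
cycle 22: W1.I11
cycle 23: idle
cycle 24: idle
cycle 25: idle
cycle 26: idle
cycle 27: W1.I12

Answer: 28 cycles, utilization 9/14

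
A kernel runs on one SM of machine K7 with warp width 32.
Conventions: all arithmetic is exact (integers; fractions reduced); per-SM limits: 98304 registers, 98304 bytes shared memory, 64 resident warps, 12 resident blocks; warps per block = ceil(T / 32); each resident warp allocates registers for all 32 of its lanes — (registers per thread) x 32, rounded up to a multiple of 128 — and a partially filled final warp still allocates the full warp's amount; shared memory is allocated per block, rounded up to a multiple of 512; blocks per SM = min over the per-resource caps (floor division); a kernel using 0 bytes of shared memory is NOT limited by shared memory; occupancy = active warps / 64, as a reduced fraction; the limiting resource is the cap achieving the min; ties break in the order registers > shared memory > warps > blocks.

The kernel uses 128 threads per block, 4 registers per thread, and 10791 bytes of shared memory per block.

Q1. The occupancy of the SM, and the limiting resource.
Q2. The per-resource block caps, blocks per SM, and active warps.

Answer: occupancy 1/2, limited by shared memory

registers: 192 blocks
shared memory: 8 blocks
warps: 16 blocks
blocks: 12 blocks

Answer: 8 blocks, 32 active warps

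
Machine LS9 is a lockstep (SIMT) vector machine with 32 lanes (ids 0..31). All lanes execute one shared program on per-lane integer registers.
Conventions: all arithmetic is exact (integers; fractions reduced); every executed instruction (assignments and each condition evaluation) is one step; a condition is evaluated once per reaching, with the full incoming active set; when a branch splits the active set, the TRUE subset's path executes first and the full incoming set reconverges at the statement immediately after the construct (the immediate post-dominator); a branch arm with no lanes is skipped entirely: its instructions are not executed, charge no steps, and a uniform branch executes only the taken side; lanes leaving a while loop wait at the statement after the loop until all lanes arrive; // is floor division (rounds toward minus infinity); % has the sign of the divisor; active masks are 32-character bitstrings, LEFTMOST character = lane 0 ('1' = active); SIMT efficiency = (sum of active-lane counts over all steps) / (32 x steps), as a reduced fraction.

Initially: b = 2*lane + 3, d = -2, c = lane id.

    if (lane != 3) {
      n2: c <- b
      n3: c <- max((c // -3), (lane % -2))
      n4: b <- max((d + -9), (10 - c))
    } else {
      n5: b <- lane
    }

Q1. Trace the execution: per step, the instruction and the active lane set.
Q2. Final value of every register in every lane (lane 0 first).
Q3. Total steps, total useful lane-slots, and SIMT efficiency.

step 0: eval (lane != 3)             11111111111111111111111111111111
step 1: c <- b                       11101111111111111111111111111111
step 2: c <- max((c // -3), (lane % -2)) 11101111111111111111111111111111
step 3: b <- max((d + -9), (10 - c)) 11101111111111111111111111111111
step 4: b <- lane                    00010000000000000000000000000000

Answer: 5 steps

b: 10,11,10,3,10,11,10,11,10,11,10,11,10,11,10,11,10,11,10,11,10,11,10,11,10,11,10,11,10,11,10,11
d: -2,-2,-2,-2,-2,-2,-2,-2,-2,-2,-2,-2,-2,-2,-2,-2,-2,-2,-2,-2,-2,-2,-2,-2,-2,-2,-2,-2,-2,-2,-2,-2
c: 0,-1,0,3,0,-1,0,-1,0,-1,0,-1,0,-1,0,-1,0,-1,0,-1,0,-1,0,-1,0,-1,0,-1,0,-1,0,-1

steps = 5; useful = 126; efficiency = 126/160 = 63/80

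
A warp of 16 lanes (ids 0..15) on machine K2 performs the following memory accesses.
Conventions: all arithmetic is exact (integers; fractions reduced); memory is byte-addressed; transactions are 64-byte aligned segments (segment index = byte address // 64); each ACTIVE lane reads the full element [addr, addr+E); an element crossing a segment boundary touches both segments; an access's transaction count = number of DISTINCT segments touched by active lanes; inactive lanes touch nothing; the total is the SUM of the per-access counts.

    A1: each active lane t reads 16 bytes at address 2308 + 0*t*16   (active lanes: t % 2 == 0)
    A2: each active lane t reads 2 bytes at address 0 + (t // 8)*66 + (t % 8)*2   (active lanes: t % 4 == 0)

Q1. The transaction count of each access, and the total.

A1: 1 transaction
A2: 2 transactions

Answer: 1,2; total 3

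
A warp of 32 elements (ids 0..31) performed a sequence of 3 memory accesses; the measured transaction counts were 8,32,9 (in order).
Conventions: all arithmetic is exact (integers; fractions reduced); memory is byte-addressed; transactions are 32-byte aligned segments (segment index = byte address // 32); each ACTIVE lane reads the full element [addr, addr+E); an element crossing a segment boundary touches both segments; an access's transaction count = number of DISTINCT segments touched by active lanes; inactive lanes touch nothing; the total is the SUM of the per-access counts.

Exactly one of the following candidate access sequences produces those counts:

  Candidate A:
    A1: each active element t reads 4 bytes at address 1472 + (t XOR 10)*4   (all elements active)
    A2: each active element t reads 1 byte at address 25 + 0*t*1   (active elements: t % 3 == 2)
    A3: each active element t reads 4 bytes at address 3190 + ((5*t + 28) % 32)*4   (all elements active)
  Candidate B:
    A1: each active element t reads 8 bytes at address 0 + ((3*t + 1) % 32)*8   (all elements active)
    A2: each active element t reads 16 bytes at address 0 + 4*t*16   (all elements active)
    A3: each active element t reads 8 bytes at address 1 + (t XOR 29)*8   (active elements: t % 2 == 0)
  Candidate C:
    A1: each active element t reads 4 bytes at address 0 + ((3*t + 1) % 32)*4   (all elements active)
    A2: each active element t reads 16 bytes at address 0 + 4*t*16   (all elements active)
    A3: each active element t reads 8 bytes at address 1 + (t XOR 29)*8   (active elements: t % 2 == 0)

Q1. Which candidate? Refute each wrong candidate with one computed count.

A: A1 gives 4 transactions, not 8
C: A1 gives 4 transactions, not 8
B: all counts match (8,32,9)

Answer: B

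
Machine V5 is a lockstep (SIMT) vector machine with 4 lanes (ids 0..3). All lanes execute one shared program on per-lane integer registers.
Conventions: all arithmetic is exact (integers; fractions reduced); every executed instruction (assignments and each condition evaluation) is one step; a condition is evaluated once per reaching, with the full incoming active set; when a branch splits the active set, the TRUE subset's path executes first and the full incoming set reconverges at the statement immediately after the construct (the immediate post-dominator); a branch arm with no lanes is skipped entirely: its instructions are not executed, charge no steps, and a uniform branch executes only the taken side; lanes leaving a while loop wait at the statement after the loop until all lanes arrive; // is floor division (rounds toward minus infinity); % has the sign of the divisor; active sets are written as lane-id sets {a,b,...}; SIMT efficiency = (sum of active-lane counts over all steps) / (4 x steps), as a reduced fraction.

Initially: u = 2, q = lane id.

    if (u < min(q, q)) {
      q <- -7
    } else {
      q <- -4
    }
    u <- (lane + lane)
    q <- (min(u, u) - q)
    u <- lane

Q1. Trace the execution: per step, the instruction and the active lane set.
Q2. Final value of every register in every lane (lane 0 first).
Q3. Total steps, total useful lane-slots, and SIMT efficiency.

step 0: eval (u < min(q, q))         {0,1,2,3}
step 1: q <- -7                      {3}
step 2: q <- -4                      {0,1,2}
step 3: u <- (lane + lane)           {0,1,2,3}
step 4: q <- (min(u, u) - q)         {0,1,2,3}
step 5: u <- lane                    {0,1,2,3}

Answer: 6 steps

u: 0,1,2,3
q: 4,6,8,13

steps = 6; useful = 20; efficiency = 20/24 = 5/6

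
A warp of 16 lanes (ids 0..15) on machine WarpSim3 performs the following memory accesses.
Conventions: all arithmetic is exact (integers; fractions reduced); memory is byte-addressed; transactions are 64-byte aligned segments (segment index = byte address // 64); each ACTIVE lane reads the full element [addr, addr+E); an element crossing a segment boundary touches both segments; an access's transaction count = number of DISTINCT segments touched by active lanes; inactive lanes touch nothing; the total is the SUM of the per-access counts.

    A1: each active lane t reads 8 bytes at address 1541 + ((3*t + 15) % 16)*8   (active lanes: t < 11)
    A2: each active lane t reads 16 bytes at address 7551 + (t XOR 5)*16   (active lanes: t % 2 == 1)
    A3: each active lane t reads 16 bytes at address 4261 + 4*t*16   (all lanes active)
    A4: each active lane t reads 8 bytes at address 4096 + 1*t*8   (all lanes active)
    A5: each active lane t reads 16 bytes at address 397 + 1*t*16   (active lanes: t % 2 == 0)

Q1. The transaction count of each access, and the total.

A1: 3 transactions
A2: 5 transactions
A3: 16 transactions
A4: 2 transactions
A5: 4 transactions

Answer: 3,5,16,2,4; total 30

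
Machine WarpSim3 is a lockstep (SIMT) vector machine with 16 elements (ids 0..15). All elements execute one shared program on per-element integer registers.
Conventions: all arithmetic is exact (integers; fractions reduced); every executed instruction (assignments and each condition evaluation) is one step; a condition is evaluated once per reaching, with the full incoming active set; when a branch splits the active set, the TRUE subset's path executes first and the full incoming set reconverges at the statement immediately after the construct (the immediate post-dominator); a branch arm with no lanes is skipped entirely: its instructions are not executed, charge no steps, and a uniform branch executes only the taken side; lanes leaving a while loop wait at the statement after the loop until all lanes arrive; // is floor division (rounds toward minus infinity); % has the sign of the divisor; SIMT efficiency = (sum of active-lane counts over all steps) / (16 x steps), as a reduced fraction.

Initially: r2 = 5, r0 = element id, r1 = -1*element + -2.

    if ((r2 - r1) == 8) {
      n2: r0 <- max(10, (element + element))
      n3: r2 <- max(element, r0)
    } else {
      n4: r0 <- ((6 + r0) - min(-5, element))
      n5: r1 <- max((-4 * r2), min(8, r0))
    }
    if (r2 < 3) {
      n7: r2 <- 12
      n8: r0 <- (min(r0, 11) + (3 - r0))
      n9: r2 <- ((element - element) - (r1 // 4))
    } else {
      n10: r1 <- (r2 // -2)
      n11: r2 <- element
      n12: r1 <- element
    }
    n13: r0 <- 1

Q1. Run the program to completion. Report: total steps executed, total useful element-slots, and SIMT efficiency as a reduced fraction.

Answer: 10 steps, 128 useful, 4/5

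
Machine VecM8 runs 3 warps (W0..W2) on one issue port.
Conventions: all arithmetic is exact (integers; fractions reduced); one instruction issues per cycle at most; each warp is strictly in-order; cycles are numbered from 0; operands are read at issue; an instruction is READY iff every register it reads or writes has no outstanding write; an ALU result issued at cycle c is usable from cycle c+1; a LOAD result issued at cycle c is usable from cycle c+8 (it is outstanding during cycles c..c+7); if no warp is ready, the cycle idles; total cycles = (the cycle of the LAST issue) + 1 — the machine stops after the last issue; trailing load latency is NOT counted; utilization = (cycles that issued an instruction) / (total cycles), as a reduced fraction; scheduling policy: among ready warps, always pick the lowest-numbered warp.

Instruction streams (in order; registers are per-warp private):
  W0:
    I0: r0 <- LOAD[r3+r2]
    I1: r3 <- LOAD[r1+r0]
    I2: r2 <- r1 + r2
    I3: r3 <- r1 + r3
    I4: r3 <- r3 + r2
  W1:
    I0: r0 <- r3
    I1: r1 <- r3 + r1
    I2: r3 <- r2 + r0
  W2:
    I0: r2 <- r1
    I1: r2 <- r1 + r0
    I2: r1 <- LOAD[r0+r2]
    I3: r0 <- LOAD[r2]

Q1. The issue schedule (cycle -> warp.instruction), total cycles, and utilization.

cycle 0: W0.I0
cycle 1: W1.I0
cycle 2: W1.I1
cycle 3: W1.I2
cycle 4: W2.I0
cycle 5: W2.I1
cycle 6: W2.I2
cycle 7: W2.I3
cycle 8: W0.I1
cycle 9: W0.I2
cycle 10: idle
cycle 11: idle
cycle 12: idle
cycle 13: idle
cycle 14: idle
cycle 15: idle
cycle 16: W0.I3
cycle 17: W0.I4

Answer: 18 cycles, utilization 2/3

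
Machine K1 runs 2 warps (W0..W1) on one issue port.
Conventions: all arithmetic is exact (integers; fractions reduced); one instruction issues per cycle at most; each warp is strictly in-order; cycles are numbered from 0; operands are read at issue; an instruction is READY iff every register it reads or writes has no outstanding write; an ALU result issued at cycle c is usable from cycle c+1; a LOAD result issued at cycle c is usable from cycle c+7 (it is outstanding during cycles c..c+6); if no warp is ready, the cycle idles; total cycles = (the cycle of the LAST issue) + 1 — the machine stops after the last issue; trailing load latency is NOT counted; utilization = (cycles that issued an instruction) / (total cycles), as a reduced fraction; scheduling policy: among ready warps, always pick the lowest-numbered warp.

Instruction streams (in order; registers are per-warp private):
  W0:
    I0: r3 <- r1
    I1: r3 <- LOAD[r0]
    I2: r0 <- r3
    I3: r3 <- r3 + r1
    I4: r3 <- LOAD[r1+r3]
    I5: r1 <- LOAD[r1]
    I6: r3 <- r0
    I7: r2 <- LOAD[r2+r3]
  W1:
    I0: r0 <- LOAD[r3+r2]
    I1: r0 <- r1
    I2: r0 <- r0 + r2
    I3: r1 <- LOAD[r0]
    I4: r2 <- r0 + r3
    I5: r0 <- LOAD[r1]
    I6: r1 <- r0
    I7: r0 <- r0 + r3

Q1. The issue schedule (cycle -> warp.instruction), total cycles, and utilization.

cycle 0: W0.I0
cycle 1: W0.I1
cycle 2: W1.I0
cycle 3: idle
cycle 4: idle
cycle 5: idle
cycle 6: idle
cycle 7: idle
cycle 8: W0.I2
cycle 9: W0.I3
cycle 10: W0.I4
cycle 11: W0.I5
cycle 12: W1.I1
cycle 13: W1.I2
cycle 14: W1.I3
cycle 15: W1.I4
cycle 16: idle
cycle 17: W0.I6
cycle 18: W0.I7
cycle 19: idle
cycle 20: idle
cycle 21: W1.I5
cycle 22: idle
cycle 23: idle
cycle 24: idle
cycle 25: idle
cycle 26: idle
cycle 27: idle
cycle 28: W1.I6
cycle 29: W1.I7

Answer: 30 cycles, utilization 8/15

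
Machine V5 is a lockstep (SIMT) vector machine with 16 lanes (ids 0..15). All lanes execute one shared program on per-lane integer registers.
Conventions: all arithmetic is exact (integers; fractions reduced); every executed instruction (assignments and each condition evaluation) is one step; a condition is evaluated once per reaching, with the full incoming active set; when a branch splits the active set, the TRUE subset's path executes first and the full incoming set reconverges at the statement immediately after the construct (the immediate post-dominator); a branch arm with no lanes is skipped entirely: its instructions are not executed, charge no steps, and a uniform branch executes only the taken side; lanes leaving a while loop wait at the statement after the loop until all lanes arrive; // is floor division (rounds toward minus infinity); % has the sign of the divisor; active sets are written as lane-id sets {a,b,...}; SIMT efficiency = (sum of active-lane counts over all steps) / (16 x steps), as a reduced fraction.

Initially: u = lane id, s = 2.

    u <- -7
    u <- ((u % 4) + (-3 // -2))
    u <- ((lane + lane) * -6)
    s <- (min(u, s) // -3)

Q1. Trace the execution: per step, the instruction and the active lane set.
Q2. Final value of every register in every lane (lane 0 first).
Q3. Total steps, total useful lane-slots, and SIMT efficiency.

step 0: u <- -7                      {0,1,2,3,4,5,6,7,8,9,10,11,12,13,14,15}
step 1: u <- ((u % 4) + (-3 // -2))  {0,1,2,3,4,5,6,7,8,9,10,11,12,13,14,15}
step 2: u <- ((lane + lane) * -6)    {0,1,2,3,4,5,6,7,8,9,10,11,12,13,14,15}
step 3: s <- (min(u, s) // -3)       {0,1,2,3,4,5,6,7,8,9,10,11,12,13,14,15}

Answer: 4 steps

u: 0,-12,-24,-36,-48,-60,-72,-84,-96,-108,-120,-132,-144,-156,-168,-180
s: 0,4,8,12,16,20,24,28,32,36,40,44,48,52,56,60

steps = 4; useful = 64; efficiency = 64/64 = 1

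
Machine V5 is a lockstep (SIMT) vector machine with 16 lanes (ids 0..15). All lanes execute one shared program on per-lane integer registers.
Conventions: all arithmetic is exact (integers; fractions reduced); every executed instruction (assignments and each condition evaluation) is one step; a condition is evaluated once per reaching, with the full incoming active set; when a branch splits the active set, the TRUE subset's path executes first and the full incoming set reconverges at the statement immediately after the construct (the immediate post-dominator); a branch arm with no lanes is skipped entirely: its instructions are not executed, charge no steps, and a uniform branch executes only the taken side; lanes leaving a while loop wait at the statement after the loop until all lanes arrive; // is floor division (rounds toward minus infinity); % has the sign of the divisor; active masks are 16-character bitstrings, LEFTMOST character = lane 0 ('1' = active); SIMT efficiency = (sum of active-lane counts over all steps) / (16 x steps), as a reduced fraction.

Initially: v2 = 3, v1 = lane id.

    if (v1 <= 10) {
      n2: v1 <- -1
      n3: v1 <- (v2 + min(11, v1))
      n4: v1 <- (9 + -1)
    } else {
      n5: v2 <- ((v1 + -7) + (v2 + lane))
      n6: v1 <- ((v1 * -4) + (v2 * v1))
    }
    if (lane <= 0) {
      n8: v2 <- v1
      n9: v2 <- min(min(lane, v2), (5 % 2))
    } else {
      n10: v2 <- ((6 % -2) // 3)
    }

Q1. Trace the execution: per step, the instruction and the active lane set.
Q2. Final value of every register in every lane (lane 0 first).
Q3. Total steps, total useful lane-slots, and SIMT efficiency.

step 0: eval (v1 <= 10)              1111111111111111
step 1: v1 <- -1                     1111111111100000
step 2: v1 <- (v2 + min(11, v1))     1111111111100000
step 3: v1 <- (9 + -1)               1111111111100000
step 4: v2 <- ((v1 + -7) + (v2 + lane)) 0000000000011111
step 5: v1 <- ((v1 * -4) + (v2 * v1)) 0000000000011111
step 6: eval (lane <= 0)             1111111111111111
step 7: v2 <- v1                     1000000000000000
step 8: v2 <- min(min(lane, v2), (5 % 2)) 1000000000000000
step 9: v2 <- ((6 % -2) // 3)        0111111111111111

Answer: 10 steps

v2: 0,0,0,0,0,0,0,0,0,0,0,0,0,0,0,0
v1: 8,8,8,8,8,8,8,8,8,8,8,154,192,234,280,330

steps = 10; useful = 92; efficiency = 92/160 = 23/40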